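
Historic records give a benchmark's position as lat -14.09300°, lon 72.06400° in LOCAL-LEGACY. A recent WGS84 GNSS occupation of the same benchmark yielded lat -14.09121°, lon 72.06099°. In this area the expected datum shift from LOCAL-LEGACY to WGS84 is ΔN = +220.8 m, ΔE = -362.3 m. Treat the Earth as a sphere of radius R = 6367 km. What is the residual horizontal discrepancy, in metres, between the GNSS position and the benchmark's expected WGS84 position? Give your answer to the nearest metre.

Observed coordinate differences: Δφ = +0.00179°, Δλ = -0.00301°.
Converting to metres (1° lat = 111125 m, cos φ = 0.969902): observed ΔN = 198.9 m, observed ΔE = -324.4 m.
Subtracting the expected shift leaves a residual of 198.9 − (220.8) = -21.9 m north and -324.4 − (-362.3) = 37.9 m east.
Residual distance = √((-21.9)² + 37.9²) = 43.7 m.

44 m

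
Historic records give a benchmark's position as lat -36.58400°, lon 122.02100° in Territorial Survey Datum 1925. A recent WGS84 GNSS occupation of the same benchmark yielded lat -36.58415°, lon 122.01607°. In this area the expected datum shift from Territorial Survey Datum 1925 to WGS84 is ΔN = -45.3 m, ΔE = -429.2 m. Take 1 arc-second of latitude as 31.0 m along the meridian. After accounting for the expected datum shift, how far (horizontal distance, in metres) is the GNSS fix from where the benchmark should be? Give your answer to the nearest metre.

Observed coordinate differences: Δφ = -0.00015°, Δλ = -0.00493°.
Converting to metres (1° lat = 111600 m, cos φ = 0.802984): observed ΔN = -16.7 m, observed ΔE = -441.8 m.
Subtracting the expected shift leaves a residual of -16.7 − (-45.3) = 28.6 m north and -441.8 − (-429.2) = -12.6 m east.
Residual distance = √(28.6² + (-12.6)²) = 31.2 m.

31 m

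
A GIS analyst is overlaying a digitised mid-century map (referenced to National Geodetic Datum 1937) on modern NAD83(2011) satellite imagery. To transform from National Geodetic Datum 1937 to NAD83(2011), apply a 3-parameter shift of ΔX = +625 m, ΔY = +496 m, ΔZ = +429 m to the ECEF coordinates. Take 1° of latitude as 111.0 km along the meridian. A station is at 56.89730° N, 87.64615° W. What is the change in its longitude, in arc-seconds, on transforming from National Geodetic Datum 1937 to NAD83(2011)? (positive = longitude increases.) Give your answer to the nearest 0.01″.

Δλ = 38.29″

sin φ = 0.837693, cos φ = 0.546141, sin λ = -0.999156, cos λ = 0.041071.
East component: ΔE = −sin λ·ΔX + cos λ·ΔY = −(-0.999156)(625) + (0.041071)(496) = 644.84 m.
1° of latitude spans 111000 m; at latitude φ, 1° of longitude spans that × cos φ = 60621.7 m, so Δλ = 644.84 / 60621.7 × 3600 = 38.294″.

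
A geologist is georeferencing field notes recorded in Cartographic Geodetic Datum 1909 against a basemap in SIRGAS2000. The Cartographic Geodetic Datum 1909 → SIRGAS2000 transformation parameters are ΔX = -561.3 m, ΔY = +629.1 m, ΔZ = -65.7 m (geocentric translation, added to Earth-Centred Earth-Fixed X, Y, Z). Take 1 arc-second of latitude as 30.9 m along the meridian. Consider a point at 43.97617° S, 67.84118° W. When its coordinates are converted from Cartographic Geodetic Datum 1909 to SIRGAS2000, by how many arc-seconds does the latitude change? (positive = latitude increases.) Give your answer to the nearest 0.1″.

sin φ = -0.694359, cos φ = 0.719629, sin λ = -0.926142, cos λ = 0.377175.
North component: ΔN = −sin φ cos λ·ΔX − sin φ sin λ·ΔY + cos φ·ΔZ = −(-0.694359)(0.377175)(-561.3) − (-0.694359)(-0.926142)(629.1) + (0.719629)(-65.7) = -598.84 m.
1° of latitude spans 3600 × 30.90 = 111240 m, so Δφ = -598.84 / 111240 × 3600 = -19.380″.

Δφ = -19.4″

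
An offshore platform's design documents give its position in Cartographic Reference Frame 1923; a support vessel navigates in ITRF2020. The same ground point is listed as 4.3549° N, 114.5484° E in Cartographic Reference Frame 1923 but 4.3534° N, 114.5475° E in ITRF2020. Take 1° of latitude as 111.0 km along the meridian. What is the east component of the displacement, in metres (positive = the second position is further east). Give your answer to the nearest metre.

ΔE = -100 m

Δφ = 4.3534° − 4.3549° = -0.0015°; Δλ = 114.5475° − 114.5484° = -0.0009°.
ΔN = Δφ × 111000 = -166.5 m; ΔE = Δλ × 111000 × cos(4.3549°) = -0.0009 × 111000 × 0.997113 = -99.6 m.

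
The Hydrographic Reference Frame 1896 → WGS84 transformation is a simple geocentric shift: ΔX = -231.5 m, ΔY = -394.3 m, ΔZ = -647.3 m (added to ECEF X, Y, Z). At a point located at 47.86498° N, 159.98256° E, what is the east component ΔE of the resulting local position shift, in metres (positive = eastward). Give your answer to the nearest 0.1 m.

ΔE = 449.7 m

At φ = 47.86498°, λ = 159.98256°: sin φ = 0.741566, cos φ = 0.670880, sin λ = 0.342306, cos λ = -0.939588.
ΔE = −sin λ·ΔX + cos λ·ΔY = −(0.342306)·(-231.5) + (-0.939588)·(-394.3) = 449.72 m.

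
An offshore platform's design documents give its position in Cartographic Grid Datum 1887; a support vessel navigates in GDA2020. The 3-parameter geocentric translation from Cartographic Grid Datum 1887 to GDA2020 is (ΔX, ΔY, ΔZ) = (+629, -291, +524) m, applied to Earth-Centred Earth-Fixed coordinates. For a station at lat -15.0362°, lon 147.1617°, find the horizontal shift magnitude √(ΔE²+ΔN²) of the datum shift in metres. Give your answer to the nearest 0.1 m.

The local east axis at (φ, λ) is (−sin λ, cos λ, 0), so ΔE = −sin(147.1617°)·629 + cos(147.1617°)·(-291) = -96.59 m.
The local north axis is (−sin φ cos λ, −sin φ sin λ, cos φ), giving ΔN = -137.105 − 40.938 + 506.059 = 328.02 m.
Horizontal magnitude = √(ΔE² + ΔN²) = √((-96.59)² + 328.02²) = 341.94 m.

341.9 m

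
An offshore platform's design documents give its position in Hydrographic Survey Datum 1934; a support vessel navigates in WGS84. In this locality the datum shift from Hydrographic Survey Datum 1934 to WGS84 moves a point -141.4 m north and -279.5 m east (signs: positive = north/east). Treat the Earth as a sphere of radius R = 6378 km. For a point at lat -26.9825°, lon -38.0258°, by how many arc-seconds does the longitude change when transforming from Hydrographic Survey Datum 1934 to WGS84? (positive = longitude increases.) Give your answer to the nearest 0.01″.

At latitude -26.9825°, cos φ = 0.891145.
One radian of longitude at latitude φ spans R cos φ, so Δλ = ΔE / (R cos φ) = -279.5 / (6378000 × 0.891145) = -4.9176e-05 rad = -10.143″.

Δλ = -10.14″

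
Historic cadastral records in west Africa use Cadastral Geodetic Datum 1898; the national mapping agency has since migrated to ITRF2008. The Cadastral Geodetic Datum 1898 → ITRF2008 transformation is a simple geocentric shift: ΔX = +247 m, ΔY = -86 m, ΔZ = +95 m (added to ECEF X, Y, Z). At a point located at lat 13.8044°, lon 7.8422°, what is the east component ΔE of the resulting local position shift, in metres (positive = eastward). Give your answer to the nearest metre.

ΔE = -119 m

The local east axis at (φ, λ) is (−sin λ, cos λ, 0), so ΔE = −sin(7.8422°)·247 + cos(7.8422°)·(-86) = -118.90 m.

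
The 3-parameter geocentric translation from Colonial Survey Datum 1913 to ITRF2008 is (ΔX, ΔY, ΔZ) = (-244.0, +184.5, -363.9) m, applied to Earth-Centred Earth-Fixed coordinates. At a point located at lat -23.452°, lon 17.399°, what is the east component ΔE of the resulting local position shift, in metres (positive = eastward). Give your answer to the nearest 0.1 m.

At φ = -23.452°, λ = 17.399°: sin φ = -0.397981, cos φ = 0.917394, sin λ = 0.299024, cos λ = 0.954246.
ΔE = −sin λ·ΔX + cos λ·ΔY = −(0.299024)·(-244.0) + (0.954246)·(184.5) = 249.02 m.

ΔE = 249.0 m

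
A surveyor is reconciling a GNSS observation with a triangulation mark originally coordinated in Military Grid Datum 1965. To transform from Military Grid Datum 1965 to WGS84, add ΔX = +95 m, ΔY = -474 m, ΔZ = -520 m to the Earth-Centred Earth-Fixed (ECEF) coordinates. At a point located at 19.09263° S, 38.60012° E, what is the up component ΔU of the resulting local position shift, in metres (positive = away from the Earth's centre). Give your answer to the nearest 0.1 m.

The local up (radial) axis is (cos φ cos λ, cos φ sin λ, sin φ), giving ΔU = 70.160 − 279.452 + 170.090 = -39.20 m.

ΔU = -39.2 m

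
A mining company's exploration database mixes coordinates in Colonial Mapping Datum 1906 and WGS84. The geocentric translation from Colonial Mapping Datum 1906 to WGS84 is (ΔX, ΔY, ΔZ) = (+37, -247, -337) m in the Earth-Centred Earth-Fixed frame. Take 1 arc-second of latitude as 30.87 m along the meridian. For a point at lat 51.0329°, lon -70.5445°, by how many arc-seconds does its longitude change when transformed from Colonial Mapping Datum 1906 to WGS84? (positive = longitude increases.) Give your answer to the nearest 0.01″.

sin φ = 0.777507, cos φ = 0.628874, sin λ = -0.942900, cos λ = 0.333075.
East component: ΔE = −sin λ·ΔX + cos λ·ΔY = −(-0.942900)(37) + (0.333075)(-247) = -47.38 m.
1° of latitude spans 3600 × 30.87 = 111132 m; at latitude φ, 1° of longitude spans that × cos φ = 69888.0 m, so Δλ = -47.38 / 69888.0 × 3600 = -2.441″.

Δλ = -2.44″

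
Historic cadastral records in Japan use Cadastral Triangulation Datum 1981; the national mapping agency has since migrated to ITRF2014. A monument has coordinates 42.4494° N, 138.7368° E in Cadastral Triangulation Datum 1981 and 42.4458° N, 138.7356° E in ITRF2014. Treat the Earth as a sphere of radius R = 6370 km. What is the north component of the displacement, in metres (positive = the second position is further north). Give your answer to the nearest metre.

Δφ = 42.4458° − 42.4494° = -0.0036°; Δλ = 138.7356° − 138.7368° = -0.0012°.
1° along a meridian = πR/180 = 111177 m.
ΔN = Δφ × 111177 = -400.2 m; ΔE = Δλ × 111177 × cos(42.4494°) = -0.0012 × 111177 × 0.737874 = -98.4 m.

ΔN = -400 m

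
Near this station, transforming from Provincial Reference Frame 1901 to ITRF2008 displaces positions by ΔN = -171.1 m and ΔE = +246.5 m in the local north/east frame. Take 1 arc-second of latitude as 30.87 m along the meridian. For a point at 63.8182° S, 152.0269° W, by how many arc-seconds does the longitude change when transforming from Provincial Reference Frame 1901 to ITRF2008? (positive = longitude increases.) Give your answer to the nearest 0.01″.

At latitude -63.8182°, cos φ = 0.441221.
1″ of longitude at this latitude = 30.87 × cos φ = 13.6205 m, so Δλ = 246.5 / 13.6205 = 18.098″.

Δλ = 18.10″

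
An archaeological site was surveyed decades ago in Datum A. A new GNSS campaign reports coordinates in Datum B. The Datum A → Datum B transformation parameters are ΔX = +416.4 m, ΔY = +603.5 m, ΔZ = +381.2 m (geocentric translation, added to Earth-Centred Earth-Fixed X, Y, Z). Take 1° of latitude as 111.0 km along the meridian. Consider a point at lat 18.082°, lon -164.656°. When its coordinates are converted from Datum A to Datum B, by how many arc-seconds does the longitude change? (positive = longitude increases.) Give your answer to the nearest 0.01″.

sin φ = 0.310378, cos φ = 0.950613, sin λ = -0.264614, cos λ = -0.964354.
East component: ΔE = −sin λ·ΔX + cos λ·ΔY = −(-0.264614)(416.4) + (-0.964354)(603.5) = -471.80 m.
1° of latitude spans 111000 m; at latitude φ, 1° of longitude spans that × cos φ = 105518.1 m, so Δλ = -471.80 / 105518.1 × 3600 = -16.097″.

Δλ = -16.10″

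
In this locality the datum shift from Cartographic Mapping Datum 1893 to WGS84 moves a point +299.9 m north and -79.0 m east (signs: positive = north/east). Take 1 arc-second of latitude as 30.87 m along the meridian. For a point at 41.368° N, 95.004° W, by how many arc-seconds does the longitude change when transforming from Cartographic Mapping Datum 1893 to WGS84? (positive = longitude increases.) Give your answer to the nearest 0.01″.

Δλ = -3.41″

At latitude 41.368°, cos φ = 0.750480.
1″ of longitude at this latitude = 30.87 × cos φ = 23.1673 m, so Δλ = -79.0 / 23.1673 = -3.410″.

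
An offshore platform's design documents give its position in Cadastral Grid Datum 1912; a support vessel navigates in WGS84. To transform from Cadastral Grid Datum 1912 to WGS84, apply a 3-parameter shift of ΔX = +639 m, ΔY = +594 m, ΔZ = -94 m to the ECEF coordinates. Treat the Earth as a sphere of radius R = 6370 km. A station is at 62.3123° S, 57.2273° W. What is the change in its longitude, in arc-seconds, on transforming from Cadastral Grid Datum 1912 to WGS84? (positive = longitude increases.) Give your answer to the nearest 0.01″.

sin φ = -0.885493, cos φ = 0.464652, sin λ = -0.840825, cos λ = 0.541308.
East component: ΔE = −sin λ·ΔX + cos λ·ΔY = −(-0.840825)(639) + (0.541308)(594) = 858.82 m.
1° of latitude spans πR/180 = 111177 m; at latitude φ, 1° of longitude spans that × cos φ = 51658.8 m, so Δλ = 858.82 / 51658.8 × 3600 = 59.850″.

Δλ = 59.85″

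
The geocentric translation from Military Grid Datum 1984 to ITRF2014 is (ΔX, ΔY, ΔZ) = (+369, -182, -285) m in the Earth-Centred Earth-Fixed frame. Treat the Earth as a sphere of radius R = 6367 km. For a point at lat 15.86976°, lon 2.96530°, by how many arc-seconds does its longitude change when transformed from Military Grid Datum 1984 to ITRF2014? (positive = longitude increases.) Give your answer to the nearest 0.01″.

sin φ = 0.273452, cos φ = 0.961886, sin λ = 0.051731, cos λ = 0.998661.
East component: ΔE = −sin λ·ΔX + cos λ·ΔY = −(0.051731)(369) + (0.998661)(-182) = -200.85 m.
1° of latitude spans πR/180 = 111125 m; at latitude φ, 1° of longitude spans that × cos φ = 106889.7 m, so Δλ = -200.85 / 106889.7 × 3600 = -6.764″.

Δλ = -6.76″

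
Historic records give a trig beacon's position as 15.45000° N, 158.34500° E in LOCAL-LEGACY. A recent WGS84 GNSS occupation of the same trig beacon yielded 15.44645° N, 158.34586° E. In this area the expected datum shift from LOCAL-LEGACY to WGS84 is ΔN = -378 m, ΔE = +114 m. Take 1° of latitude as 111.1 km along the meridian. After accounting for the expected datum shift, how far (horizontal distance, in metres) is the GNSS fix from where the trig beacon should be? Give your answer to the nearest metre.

Observed coordinate differences: Δφ = -0.00355°, Δλ = +0.00086°.
Converting to metres (1° lat = 111100 m, cos φ = 0.963863): observed ΔN = -394.4 m, observed ΔE = 92.1 m.
Subtracting the expected shift leaves a residual of -394.4 − (-378) = -16.4 m north and 92.1 − (114) = -21.9 m east.
Residual distance = √((-16.4)² + (-21.9)²) = 27.4 m.

27 m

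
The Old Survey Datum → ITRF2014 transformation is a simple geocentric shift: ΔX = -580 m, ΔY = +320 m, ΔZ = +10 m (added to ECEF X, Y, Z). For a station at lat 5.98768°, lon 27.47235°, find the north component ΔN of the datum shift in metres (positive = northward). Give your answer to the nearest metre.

ΔN = 48 m

At φ = 5.98768°, λ = 27.47235°: sin φ = 0.104315, cos φ = 0.994544, sin λ = 0.461321, cos λ = 0.887234.
ΔN = −sin φ cos λ·ΔX − sin φ sin λ·ΔY + cos φ·ΔZ = −(0.104315)(0.887234)(-580) − (0.104315)(0.461321)(320) + (0.994544)(10) = 48.23 m.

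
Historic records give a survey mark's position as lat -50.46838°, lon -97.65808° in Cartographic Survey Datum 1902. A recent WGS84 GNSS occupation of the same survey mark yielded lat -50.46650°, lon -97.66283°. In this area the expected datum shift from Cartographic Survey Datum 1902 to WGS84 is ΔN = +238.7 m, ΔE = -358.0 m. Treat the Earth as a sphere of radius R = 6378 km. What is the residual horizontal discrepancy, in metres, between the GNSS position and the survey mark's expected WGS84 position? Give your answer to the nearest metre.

Observed coordinate differences: Δφ = +0.00188°, Δλ = -0.00475°.
Converting to metres (1° lat = 111317 m, cos φ = 0.636504): observed ΔN = 209.3 m, observed ΔE = -336.6 m.
Subtracting the expected shift leaves a residual of 209.3 − (238.7) = -29.4 m north and -336.6 − (-358.0) = 21.4 m east.
Residual distance = √((-29.4)² + 21.4²) = 36.4 m.

36 m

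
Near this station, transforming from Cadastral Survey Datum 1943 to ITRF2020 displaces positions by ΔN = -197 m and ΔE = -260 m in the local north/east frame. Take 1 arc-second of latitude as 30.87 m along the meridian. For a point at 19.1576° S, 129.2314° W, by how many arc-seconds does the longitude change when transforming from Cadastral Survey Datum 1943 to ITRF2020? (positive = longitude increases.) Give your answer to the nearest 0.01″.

Δλ = -8.92″

At latitude -19.1576°, cos φ = 0.944619.
1″ of longitude at this latitude = 30.87 × cos φ = 29.1604 m, so Δλ = -260.0 / 29.1604 = -8.916″.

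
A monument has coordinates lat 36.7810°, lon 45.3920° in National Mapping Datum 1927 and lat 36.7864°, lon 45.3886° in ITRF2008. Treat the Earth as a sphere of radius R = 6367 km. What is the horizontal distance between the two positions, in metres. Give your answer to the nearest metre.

Δφ = 36.7864° − 36.7810° = +0.0054°; Δλ = 45.3886° − 45.3920° = -0.0034°.
1° along a meridian = πR/180 = 111125 m.
ΔN = Δφ × 111125 = 600.1 m; ΔE = Δλ × 111125 × cos(36.7810°) = -0.0034 × 111125 × 0.800930 = -302.6 m.
Distance = √(ΔE² + ΔN²) = √((-302.6)² + 600.1²) = 672.1 m.

672 m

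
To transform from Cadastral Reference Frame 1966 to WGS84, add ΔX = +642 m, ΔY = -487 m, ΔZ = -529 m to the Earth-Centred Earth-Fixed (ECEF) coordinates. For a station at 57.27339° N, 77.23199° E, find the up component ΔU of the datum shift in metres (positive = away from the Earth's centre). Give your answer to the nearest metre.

At φ = 57.27339°, λ = 77.23199°: sin φ = 0.841260, cos φ = 0.540631, sin λ = 0.975273, cos λ = 0.221004.
ΔU = cos φ cos λ·ΔX + cos φ sin λ·ΔY + sin φ·ΔZ = (0.540631)(0.221004)(642) + (0.540631)(0.975273)(-487) + (0.841260)(-529) = -625.10 m.

ΔU = -625 m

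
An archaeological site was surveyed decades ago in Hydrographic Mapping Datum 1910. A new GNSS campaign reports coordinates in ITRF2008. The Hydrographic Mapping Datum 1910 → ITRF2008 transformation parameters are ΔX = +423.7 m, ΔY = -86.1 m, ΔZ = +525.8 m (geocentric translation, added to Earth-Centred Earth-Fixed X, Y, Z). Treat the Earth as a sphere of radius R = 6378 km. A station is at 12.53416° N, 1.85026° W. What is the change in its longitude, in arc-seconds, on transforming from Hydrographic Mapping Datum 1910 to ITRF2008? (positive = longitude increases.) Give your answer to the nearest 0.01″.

sin φ = 0.217022, cos φ = 0.976167, sin λ = -0.032288, cos λ = 0.999479.
East component: ΔE = −sin λ·ΔX + cos λ·ΔY = −(-0.032288)(423.7) + (0.999479)(-86.1) = -72.37 m.
1° of latitude spans πR/180 = 111317 m; at latitude φ, 1° of longitude spans that × cos φ = 108664.1 m, so Δλ = -72.37 / 108664.1 × 3600 = -2.398″.

Δλ = -2.40″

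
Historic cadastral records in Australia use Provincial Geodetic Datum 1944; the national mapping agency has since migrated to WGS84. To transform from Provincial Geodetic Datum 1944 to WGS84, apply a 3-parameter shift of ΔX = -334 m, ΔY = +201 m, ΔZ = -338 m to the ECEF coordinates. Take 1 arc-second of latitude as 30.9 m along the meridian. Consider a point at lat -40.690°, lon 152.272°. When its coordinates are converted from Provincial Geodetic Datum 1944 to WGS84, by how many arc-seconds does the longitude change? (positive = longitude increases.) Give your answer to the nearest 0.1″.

sin φ = -0.651966, cos φ = 0.758248, sin λ = 0.465275, cos λ = -0.885166.
East component: ΔE = −sin λ·ΔX + cos λ·ΔY = −(0.465275)(-334) + (-0.885166)(201) = -22.52 m.
1° of latitude spans 3600 × 30.90 = 111240 m; at latitude φ, 1° of longitude spans that × cos φ = 84347.5 m, so Δλ = -22.52 / 84347.5 × 3600 = -0.961″.

Δλ = -1.0″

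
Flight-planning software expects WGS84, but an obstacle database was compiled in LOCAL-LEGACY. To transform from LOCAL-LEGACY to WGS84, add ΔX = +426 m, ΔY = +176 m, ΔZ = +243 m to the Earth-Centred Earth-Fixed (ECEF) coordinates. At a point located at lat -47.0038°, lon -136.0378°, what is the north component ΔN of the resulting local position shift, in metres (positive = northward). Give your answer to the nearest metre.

At φ = -47.0038°, λ = -136.0378°: sin φ = -0.731399, cos φ = 0.681950, sin λ = -0.694184, cos λ = -0.719798.
ΔN = −sin φ cos λ·ΔX − sin φ sin λ·ΔY + cos φ·ΔZ = −(-0.731399)(-0.719798)(426) − (-0.731399)(-0.694184)(176) + (0.681950)(243) = -147.92 m.

ΔN = -148 m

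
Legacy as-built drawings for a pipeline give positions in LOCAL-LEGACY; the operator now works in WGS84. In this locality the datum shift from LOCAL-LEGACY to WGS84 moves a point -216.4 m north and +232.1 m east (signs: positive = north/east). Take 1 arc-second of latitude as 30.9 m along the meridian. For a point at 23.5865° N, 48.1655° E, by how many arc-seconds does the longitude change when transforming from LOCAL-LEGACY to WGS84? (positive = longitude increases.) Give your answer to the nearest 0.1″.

Δλ = 8.2″

At latitude 23.5865°, cos φ = 0.916457.
1″ of longitude at this latitude = 30.90 × cos φ = 28.3185 m, so Δλ = 232.1 / 28.3185 = 8.196″.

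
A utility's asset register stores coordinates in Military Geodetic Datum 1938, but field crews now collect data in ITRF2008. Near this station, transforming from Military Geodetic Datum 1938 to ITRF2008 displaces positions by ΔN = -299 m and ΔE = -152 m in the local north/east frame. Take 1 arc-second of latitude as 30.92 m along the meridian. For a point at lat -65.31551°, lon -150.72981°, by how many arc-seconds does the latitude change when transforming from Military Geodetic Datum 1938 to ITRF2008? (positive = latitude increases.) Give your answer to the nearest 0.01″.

Δφ = -9.67″

1″ of latitude = 30.92 m, so Δφ = -299.0 / 30.92 = -9.670″.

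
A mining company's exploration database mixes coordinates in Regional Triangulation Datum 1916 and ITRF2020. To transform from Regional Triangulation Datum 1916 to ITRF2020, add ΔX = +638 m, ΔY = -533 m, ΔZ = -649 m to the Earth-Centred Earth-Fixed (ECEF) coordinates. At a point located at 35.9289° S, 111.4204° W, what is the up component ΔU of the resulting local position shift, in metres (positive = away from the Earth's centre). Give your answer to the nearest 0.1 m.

ΔU = 593.9 m

At φ = -35.9289°, λ = -111.4204°: sin φ = -0.586781, cos φ = 0.809746, sin λ = -0.930926, cos λ = -0.365208.
ΔU = cos φ cos λ·ΔX + cos φ sin λ·ΔY + sin φ·ΔZ = (0.809746)(-0.365208)(638) + (0.809746)(-0.930926)(-533) + (-0.586781)(-649) = 593.93 m.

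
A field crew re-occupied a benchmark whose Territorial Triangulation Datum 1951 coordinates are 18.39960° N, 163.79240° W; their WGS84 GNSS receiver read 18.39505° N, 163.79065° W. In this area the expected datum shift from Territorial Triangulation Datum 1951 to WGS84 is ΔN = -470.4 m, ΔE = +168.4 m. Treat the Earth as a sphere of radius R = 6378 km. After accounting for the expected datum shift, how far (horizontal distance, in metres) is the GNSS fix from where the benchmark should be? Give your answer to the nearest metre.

Observed coordinate differences: Δφ = -0.00455°, Δλ = +0.00175°.
Converting to metres (1° lat = 111317 m, cos φ = 0.948878): observed ΔN = -506.5 m, observed ΔE = 184.8 m.
Subtracting the expected shift leaves a residual of -506.5 − (-470.4) = -36.1 m north and 184.8 − (168.4) = 16.4 m east.
Residual distance = √((-36.1)² + 16.4²) = 39.7 m.

40 m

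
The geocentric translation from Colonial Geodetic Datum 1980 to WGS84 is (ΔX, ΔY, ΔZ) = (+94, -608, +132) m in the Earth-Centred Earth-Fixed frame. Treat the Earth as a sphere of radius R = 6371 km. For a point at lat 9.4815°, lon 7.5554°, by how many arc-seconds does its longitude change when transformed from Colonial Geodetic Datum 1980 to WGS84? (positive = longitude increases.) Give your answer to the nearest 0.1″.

sin φ = 0.164729, cos φ = 0.986339, sin λ = 0.131485, cos λ = 0.991318.
East component: ΔE = −sin λ·ΔX + cos λ·ΔY = −(0.131485)(94) + (0.991318)(-608) = -615.08 m.
1° of latitude spans πR/180 = 111195 m; at latitude φ, 1° of longitude spans that × cos φ = 109675.9 m, so Δλ = -615.08 / 109675.9 × 3600 = -20.189″.

Δλ = -20.2″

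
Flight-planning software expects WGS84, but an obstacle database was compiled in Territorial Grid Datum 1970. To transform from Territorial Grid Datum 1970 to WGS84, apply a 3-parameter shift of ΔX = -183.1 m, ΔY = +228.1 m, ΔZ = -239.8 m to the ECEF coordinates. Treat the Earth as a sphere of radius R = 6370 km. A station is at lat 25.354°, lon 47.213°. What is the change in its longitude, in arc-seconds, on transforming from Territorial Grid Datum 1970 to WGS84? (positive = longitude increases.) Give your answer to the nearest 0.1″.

sin φ = 0.428210, cos φ = 0.903679, sin λ = 0.733884, cos λ = 0.679275.
East component: ΔE = −sin λ·ΔX + cos λ·ΔY = −(0.733884)(-183.1) + (0.679275)(228.1) = 289.32 m.
1° of latitude spans πR/180 = 111177 m; at latitude φ, 1° of longitude spans that × cos φ = 100468.8 m, so Δλ = 289.32 / 100468.8 × 3600 = 10.367″.

Δλ = 10.4″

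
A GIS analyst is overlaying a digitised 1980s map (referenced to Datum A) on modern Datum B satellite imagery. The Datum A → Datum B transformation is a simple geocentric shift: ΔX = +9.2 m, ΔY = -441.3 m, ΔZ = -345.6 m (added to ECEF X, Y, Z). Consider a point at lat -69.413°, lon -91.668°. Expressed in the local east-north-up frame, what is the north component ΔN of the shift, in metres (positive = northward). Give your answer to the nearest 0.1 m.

At φ = -69.413°, λ = -91.668°: sin φ = -0.936139, cos φ = 0.351629, sin λ = -0.999576, cos λ = -0.029108.
ΔN = −sin φ cos λ·ΔX − sin φ sin λ·ΔY + cos φ·ΔZ = −(-0.936139)(-0.029108)(9.2) − (-0.936139)(-0.999576)(-441.3) + (0.351629)(-345.6) = 291.17 m.

ΔN = 291.2 m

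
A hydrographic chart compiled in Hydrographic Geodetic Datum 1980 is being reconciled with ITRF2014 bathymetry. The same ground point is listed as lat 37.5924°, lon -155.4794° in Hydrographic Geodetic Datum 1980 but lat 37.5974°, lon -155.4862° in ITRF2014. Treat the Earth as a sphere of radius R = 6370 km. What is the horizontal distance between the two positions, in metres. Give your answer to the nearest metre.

Δφ = 37.5974° − 37.5924° = +0.0050°; Δλ = -155.4862° − -155.4794° = -0.0068°.
1° along a meridian = πR/180 = 111177 m.
ΔN = Δφ × 111177 = 555.9 m; ΔE = Δλ × 111177 × cos(37.5924°) = -0.0068 × 111177 × 0.792371 = -599.0 m.
Distance = √(ΔE² + ΔN²) = √((-599.0)² + 555.9²) = 817.2 m.

817 m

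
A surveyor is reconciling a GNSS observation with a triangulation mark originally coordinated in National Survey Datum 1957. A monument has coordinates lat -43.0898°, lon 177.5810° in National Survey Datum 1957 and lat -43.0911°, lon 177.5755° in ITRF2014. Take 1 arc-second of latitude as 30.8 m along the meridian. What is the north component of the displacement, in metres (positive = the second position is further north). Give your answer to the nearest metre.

Δφ = -43.0911° − -43.0898° = -0.0013°; Δλ = 177.5755° − 177.5810° = -0.0055°.
1° of latitude = 3600 × 30.80 = 110880 m.
ΔN = Δφ × 110880 = -144.1 m; ΔE = Δλ × 110880 × cos(-43.0898°) = -0.0055 × 110880 × 0.730284 = -445.4 m.

ΔN = -144 m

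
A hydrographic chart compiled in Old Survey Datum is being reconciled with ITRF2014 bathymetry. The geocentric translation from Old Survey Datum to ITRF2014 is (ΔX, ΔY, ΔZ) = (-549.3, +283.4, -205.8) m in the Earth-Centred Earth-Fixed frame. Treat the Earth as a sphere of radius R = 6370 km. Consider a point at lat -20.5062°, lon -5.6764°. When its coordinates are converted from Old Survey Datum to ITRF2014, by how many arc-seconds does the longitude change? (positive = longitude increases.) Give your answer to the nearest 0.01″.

Δλ = 7.87″

sin φ = -0.350309, cos φ = 0.936634, sin λ = -0.098910, cos λ = 0.995096.
East component: ΔE = −sin λ·ΔX + cos λ·ΔY = −(-0.098910)(-549.3) + (0.995096)(283.4) = 227.68 m.
1° of latitude spans πR/180 = 111177 m; at latitude φ, 1° of longitude spans that × cos φ = 104132.6 m, so Δλ = 227.68 / 104132.6 × 3600 = 7.871″.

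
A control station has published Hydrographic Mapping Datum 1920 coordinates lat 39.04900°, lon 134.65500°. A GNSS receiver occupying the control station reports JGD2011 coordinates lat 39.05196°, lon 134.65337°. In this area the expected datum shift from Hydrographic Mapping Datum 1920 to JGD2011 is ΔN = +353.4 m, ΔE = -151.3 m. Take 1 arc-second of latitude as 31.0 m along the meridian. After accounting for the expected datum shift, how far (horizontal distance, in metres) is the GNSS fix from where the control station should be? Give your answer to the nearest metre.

Observed coordinate differences: Δφ = +0.00296°, Δλ = -0.00163°.
Converting to metres (1° lat = 111600 m, cos φ = 0.776607): observed ΔN = 330.3 m, observed ΔE = -141.3 m.
Subtracting the expected shift leaves a residual of 330.3 − (353.4) = -23.1 m north and -141.3 − (-151.3) = 10.0 m east.
Residual distance = √((-23.1)² + 10.0²) = 25.2 m.

25 m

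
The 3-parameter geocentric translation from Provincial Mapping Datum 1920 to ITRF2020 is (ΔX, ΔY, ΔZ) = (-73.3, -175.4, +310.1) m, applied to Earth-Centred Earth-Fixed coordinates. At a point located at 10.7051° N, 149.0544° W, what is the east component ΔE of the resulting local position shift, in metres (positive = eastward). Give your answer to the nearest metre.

At φ = 10.7051°, λ = -149.0544°: sin φ = 0.185754, cos φ = 0.982596, sin λ = -0.514224, cos λ = -0.857656.
ΔE = −sin λ·ΔX + cos λ·ΔY = −(-0.514224)·(-73.3) + (-0.857656)·(-175.4) = 112.74 m.

ΔE = 113 m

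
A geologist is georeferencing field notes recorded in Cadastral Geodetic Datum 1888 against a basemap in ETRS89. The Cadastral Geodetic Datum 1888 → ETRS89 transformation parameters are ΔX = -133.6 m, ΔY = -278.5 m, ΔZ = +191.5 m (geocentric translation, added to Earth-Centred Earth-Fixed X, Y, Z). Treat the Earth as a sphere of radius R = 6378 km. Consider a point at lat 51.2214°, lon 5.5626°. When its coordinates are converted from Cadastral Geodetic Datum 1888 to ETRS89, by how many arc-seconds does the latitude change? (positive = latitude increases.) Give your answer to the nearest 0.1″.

sin φ = 0.779572, cos φ = 0.626313, sin λ = 0.096933, cos λ = 0.995291.
North component: ΔN = −sin φ cos λ·ΔX − sin φ sin λ·ΔY + cos φ·ΔZ = −(0.779572)(0.995291)(-133.6) − (0.779572)(0.096933)(-278.5) + (0.626313)(191.5) = 244.64 m.
1° of latitude spans πR/180 = 111317 m, so Δφ = 244.64 / 111317 × 3600 = 7.912″.

Δφ = 7.9″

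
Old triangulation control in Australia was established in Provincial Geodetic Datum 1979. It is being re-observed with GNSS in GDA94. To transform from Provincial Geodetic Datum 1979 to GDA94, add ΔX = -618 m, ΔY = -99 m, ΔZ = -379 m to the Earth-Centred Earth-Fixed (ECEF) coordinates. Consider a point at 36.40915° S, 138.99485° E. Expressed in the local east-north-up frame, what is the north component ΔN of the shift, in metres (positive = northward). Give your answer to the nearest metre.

At φ = -36.40915°, λ = 138.99485°: sin φ = -0.593547, cos φ = 0.804799, sin λ = 0.656127, cos λ = -0.754651.
ΔN = −sin φ cos λ·ΔX − sin φ sin λ·ΔY + cos φ·ΔZ = −(-0.593547)(-0.754651)(-618) − (-0.593547)(0.656127)(-99) + (0.804799)(-379) = -66.76 m.

ΔN = -67 m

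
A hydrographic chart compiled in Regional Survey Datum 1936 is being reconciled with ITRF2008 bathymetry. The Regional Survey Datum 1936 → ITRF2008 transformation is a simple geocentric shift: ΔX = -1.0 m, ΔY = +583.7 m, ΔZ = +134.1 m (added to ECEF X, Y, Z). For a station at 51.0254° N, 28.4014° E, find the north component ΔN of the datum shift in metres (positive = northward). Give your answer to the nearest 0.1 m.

At φ = 51.0254°, λ = 28.4014°: sin φ = 0.777425, cos φ = 0.628976, sin λ = 0.475646, cos λ = 0.879637.
ΔN = −sin φ cos λ·ΔX − sin φ sin λ·ΔY + cos φ·ΔZ = −(0.777425)(0.879637)(-1.0) − (0.777425)(0.475646)(583.7) + (0.628976)(134.1) = -130.81 m.

ΔN = -130.8 m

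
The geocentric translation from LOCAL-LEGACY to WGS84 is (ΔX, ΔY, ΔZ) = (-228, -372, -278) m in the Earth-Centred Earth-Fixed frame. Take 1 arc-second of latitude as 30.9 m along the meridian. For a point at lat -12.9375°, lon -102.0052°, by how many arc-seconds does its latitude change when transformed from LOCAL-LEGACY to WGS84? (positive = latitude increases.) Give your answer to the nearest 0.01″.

Δφ = -5.79″

sin φ = -0.223888, cos φ = 0.974615, sin λ = -0.978129, cos λ = -0.208000.
North component: ΔN = −sin φ cos λ·ΔX − sin φ sin λ·ΔY + cos φ·ΔZ = −(-0.223888)(-0.208000)(-228) − (-0.223888)(-0.978129)(-372) + (0.974615)(-278) = -178.86 m.
1° of latitude spans 3600 × 30.90 = 111240 m, so Δφ = -178.86 / 111240 × 3600 = -5.788″.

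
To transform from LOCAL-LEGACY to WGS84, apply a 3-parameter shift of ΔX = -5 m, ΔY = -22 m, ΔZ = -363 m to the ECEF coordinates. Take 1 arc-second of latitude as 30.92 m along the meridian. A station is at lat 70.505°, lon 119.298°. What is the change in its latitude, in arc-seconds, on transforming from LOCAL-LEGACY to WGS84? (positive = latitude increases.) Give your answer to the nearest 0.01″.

Δφ = -3.41″

sin φ = 0.942671, cos φ = 0.333725, sin λ = 0.872086, cos λ = -0.489352.
North component: ΔN = −sin φ cos λ·ΔX − sin φ sin λ·ΔY + cos φ·ΔZ = −(0.942671)(-0.489352)(-5) − (0.942671)(0.872086)(-22) + (0.333725)(-363) = -105.36 m.
1° of latitude spans 3600 × 30.92 = 111312 m, so Δφ = -105.36 / 111312 × 3600 = -3.408″.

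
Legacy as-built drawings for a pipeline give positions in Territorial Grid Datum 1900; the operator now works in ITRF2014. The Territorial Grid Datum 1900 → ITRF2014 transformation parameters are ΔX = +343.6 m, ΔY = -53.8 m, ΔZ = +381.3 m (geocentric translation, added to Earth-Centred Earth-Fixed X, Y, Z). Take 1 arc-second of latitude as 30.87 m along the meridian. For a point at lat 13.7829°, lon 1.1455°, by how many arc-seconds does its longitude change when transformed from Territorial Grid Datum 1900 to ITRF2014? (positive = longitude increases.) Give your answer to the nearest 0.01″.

Δλ = -2.02″

sin φ = 0.238244, cos φ = 0.971205, sin λ = 0.019991, cos λ = 0.999800.
East component: ΔE = −sin λ·ΔX + cos λ·ΔY = −(0.019991)(343.6) + (0.999800)(-53.8) = -60.66 m.
1° of latitude spans 3600 × 30.87 = 111132 m; at latitude φ, 1° of longitude spans that × cos φ = 107932.0 m, so Δλ = -60.66 / 107932.0 × 3600 = -2.023″.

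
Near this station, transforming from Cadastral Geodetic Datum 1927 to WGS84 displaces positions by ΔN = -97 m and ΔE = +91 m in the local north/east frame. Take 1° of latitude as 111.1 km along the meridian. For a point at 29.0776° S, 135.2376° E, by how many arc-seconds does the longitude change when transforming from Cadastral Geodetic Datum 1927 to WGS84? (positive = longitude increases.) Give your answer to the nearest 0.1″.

Δλ = 3.4″

At latitude -29.0776°, cos φ = 0.873962.
1° of longitude at this latitude = 111.1 × cos φ = 97.10 km, so Δλ = 91.0 / 97097.2 = 0.0009372° = 3.374″.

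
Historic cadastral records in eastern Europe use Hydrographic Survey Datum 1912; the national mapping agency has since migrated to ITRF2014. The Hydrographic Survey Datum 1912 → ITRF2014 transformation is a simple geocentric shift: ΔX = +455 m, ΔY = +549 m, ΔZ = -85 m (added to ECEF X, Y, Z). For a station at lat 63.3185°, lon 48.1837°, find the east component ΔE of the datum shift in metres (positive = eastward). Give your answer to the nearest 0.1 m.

ΔE = 26.9 m

The local east axis at (φ, λ) is (−sin λ, cos λ, 0), so ΔE = −sin(48.1837°)·455 + cos(48.1837°)·549 = 26.94 m.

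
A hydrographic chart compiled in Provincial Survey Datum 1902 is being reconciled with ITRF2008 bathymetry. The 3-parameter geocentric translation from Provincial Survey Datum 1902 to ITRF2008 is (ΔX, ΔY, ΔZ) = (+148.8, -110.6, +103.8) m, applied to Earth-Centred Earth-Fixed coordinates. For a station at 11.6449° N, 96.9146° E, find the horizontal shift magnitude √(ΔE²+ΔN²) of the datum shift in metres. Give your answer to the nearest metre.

185 m

The local east axis at (φ, λ) is (−sin λ, cos λ, 0), so ΔE = −sin(96.9146°)·148.8 + cos(96.9146°)·(-110.6) = -134.40 m.
The local north axis is (−sin φ cos λ, −sin φ sin λ, cos φ), giving ΔN = 3.616 + 22.162 + 101.664 = 127.44 m.
Horizontal magnitude = √(ΔE² + ΔN²) = √((-134.40)² + 127.44²) = 185.22 m.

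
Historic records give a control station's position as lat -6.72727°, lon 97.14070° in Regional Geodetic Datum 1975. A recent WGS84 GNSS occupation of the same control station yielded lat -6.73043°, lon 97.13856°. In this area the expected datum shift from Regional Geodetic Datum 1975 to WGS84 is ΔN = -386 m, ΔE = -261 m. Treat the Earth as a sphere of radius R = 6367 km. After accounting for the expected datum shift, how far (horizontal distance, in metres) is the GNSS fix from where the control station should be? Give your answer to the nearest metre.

43 m

Observed coordinate differences: Δφ = -0.00316°, Δλ = -0.00214°.
Converting to metres (1° lat = 111125 m, cos φ = 0.993115): observed ΔN = -351.2 m, observed ΔE = -236.2 m.
Subtracting the expected shift leaves a residual of -351.2 − (-386) = 34.8 m north and -236.2 − (-261) = 24.8 m east.
Residual distance = √(34.8² + 24.8²) = 42.8 m.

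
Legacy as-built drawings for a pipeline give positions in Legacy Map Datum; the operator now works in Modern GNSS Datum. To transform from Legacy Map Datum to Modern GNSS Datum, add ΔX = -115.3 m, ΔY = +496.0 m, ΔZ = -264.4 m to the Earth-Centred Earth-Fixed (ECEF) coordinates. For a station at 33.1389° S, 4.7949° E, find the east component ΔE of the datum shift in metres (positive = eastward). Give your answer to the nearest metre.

At φ = -33.1389°, λ = 4.7949°: sin φ = -0.546671, cos φ = 0.837348, sin λ = 0.083589, cos λ = 0.996500.
ΔE = −sin λ·ΔX + cos λ·ΔY = −(0.083589)·(-115.3) + (0.996500)·(496.0) = 503.90 m.

ΔE = 504 m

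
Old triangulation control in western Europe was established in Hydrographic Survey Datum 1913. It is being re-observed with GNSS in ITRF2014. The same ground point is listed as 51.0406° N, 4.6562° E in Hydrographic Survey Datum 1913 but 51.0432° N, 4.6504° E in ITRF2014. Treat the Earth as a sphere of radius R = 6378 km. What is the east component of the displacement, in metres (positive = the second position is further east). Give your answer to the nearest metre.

Δφ = 51.0432° − 51.0406° = +0.0026°; Δλ = 4.6504° − 4.6562° = -0.0058°.
1° along a meridian = πR/180 = 111317 m.
ΔN = Δφ × 111317 = 289.4 m; ΔE = Δλ × 111317 × cos(51.0406°) = -0.0058 × 111317 × 0.628770 = -406.0 m.

ΔE = -406 m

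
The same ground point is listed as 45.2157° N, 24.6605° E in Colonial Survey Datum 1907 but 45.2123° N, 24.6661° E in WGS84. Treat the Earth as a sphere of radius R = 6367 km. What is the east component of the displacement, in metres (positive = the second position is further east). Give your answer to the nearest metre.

ΔE = 438 m

Δφ = 45.2123° − 45.2157° = -0.0034°; Δλ = 24.6661° − 24.6605° = +0.0056°.
1° along a meridian = πR/180 = 111125 m.
ΔN = Δφ × 111125 = -377.8 m; ΔE = Δλ × 111125 × cos(45.2157°) = +0.0056 × 111125 × 0.704440 = 438.4 m.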